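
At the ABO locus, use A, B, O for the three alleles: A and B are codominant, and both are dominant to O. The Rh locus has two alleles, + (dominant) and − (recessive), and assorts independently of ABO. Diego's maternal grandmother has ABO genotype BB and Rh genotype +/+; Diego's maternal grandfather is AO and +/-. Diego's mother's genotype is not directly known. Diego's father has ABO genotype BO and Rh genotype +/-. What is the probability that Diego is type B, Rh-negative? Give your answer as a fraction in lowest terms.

5/64

Diego's mother's ABO genotype from BB × AO: 1/2 AB, 1/2 BO.
Crossing each possibility with the father BO and summing P(type B): 1/2·1/2 + 1/2·3/4 = 5/8.
Similarly for Rh via the mother's Rh distribution: P(Rh-) = 1/8.
Independent loci: 5/8 × 1/8 = 5/64.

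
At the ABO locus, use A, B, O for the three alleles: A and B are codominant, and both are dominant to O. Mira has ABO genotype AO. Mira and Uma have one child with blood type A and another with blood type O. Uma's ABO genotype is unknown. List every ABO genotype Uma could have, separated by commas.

AO, BO, OO

For each candidate genotype of Uma, check whether crossing it with AO can produce every observed child phenotype.
  AA → possible child types {A} ✗
  AB → possible child types {A, B, AB} ✗
  AO → possible child types {O, A} ✓
  BB → possible child types {B, AB} ✗
  BO → possible child types {O, A, B, AB} ✓
  OO → possible child types {O, A} ✓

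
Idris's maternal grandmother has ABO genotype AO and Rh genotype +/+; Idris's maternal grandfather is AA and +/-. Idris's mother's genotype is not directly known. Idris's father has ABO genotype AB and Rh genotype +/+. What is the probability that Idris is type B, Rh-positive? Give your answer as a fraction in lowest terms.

1/8

Idris's mother's ABO genotype from AO × AA: 1/2 AA, 1/2 AO.
Crossing each possibility with the father AB and summing P(type B): 1/2·0 + 1/2·1/4 = 1/8.
Similarly for Rh via the mother's Rh distribution: P(Rh+) = 1.
Independent loci: 1/8 × 1 = 1/8.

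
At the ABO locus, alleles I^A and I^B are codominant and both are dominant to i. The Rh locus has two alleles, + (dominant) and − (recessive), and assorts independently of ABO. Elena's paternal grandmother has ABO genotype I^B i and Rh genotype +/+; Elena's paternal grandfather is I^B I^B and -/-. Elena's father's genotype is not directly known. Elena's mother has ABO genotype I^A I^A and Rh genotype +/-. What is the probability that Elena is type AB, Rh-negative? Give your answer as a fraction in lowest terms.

3/16

Elena's father's ABO genotype from I^B i × I^B I^B: 1/2 I^B I^B, 1/2 I^B i.
Crossing each possibility with the mother I^A I^A and summing P(type AB): 1/2·1 + 1/2·1/2 = 3/4.
Similarly for Rh via the father's Rh distribution: P(Rh-) = 1/4.
Independent loci: 3/4 × 1/4 = 3/16.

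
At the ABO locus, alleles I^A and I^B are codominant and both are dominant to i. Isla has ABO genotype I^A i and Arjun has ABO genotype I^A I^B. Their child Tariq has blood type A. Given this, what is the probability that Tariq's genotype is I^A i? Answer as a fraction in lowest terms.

Cross I^A i × I^A I^B → 1/4 I^A I^A, 1/4 I^A I^B, 1/4 I^A i, 1/4 I^B i.
Type-A genotypes among offspring: I^A I^A (1/4), I^A i (1/4); total 1/2.
P(I^A i | type A) = (1/4) / (1/2) = 1/2.

1/2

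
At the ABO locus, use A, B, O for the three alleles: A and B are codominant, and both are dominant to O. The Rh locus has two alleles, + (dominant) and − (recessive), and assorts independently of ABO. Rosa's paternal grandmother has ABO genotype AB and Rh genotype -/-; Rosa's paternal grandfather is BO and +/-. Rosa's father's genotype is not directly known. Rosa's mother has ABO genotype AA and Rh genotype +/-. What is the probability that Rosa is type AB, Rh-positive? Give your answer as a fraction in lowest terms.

Rosa's father's ABO genotype from AB × BO: 1/4 AB, 1/4 AO, 1/4 BB, 1/4 BO.
Crossing each possibility with the mother AA and summing P(type AB): 1/4·1/2 + 1/4·0 + 1/4·1 + 1/4·1/2 = 1/2.
Similarly for Rh via the father's Rh distribution: P(Rh+) = 5/8.
Independent loci: 1/2 × 5/8 = 5/16.

5/16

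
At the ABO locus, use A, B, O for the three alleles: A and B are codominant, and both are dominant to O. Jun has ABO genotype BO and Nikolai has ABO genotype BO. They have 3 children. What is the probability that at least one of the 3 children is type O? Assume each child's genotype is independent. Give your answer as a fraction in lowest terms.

37/64

ABO cross BO × BO → 1/4 O, 3/4 B.
So P(type O) = 1/4 per child.
P(none) = (3/4)^3 = 27/64; P(at least one) = 1 − 27/64 = 37/64.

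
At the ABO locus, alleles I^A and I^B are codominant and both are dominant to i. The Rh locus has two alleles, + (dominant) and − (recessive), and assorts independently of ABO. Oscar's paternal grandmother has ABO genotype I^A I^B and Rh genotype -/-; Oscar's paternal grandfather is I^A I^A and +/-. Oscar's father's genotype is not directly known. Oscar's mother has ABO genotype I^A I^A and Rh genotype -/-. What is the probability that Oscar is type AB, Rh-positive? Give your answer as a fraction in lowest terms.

1/16

Oscar's father's ABO genotype from I^A I^B × I^A I^A: 1/2 I^A I^A, 1/2 I^A I^B.
Crossing each possibility with the mother I^A I^A and summing P(type AB): 1/2·0 + 1/2·1/2 = 1/4.
Similarly for Rh via the father's Rh distribution: P(Rh+) = 1/4.
Independent loci: 1/4 × 1/4 = 1/16.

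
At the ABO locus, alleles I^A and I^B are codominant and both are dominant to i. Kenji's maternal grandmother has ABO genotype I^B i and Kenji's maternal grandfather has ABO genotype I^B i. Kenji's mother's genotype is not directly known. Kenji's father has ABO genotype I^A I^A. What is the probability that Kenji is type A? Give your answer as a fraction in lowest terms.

Kenji's mother's ABO genotype from I^B i × I^B i: 1/4 I^B I^B, 1/2 I^B i, 1/4 i i.
Crossing each possibility with the father I^A I^A and summing P(type A): 1/4·0 + 1/2·1/2 + 1/4·1 = 1/2.

1/2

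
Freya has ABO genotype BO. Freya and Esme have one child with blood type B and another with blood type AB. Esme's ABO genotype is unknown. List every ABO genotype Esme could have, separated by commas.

AB, AO

For each candidate genotype of Esme, check whether crossing it with BO can produce every observed child phenotype.
  AA → possible child types {A, AB} ✗
  AB → possible child types {A, B, AB} ✓
  AO → possible child types {O, A, B, AB} ✓
  BB → possible child types {B} ✗
  BO → possible child types {O, B} ✗
  OO → possible child types {O, B} ✗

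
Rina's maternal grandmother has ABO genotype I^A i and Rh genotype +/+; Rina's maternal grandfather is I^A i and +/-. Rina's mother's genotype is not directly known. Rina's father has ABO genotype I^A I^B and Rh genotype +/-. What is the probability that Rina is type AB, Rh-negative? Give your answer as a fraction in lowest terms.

1/32

Rina's mother's ABO genotype from I^A i × I^A i: 1/4 I^A I^A, 1/2 I^A i, 1/4 i i.
Crossing each possibility with the father I^A I^B and summing P(type AB): 1/4·1/2 + 1/2·1/4 + 1/4·0 = 1/4.
Similarly for Rh via the mother's Rh distribution: P(Rh-) = 1/8.
Independent loci: 1/4 × 1/8 = 1/32.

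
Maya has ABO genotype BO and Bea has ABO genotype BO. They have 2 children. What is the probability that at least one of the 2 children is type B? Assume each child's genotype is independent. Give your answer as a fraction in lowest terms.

15/16

ABO cross BO × BO → 1/4 O, 3/4 B.
So P(type B) = 3/4 per child.
P(none) = (1/4)^2 = 1/16; P(at least one) = 1 − 1/16 = 15/16.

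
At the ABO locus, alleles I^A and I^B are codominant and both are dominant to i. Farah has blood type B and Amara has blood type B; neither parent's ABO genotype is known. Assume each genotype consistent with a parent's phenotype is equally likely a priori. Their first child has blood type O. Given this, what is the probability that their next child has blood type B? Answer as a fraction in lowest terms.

Possible genotypes: Farah ∈ {I^B I^B, I^B i}; Amara ∈ {I^B I^B, I^B i}.
Weight each parental genotype pair by prior × P(type-O child):
  I^B i × I^B i: posterior weight 1; P(next child type B) = 3/4.
Weighted sum = 3/4.

3/4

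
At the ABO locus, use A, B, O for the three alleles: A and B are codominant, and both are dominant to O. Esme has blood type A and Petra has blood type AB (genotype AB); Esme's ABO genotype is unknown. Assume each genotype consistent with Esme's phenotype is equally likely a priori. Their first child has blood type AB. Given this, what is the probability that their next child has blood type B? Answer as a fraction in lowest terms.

Possible genotypes: Esme ∈ {AA, AO}; Petra ∈ {AB}.
Weight each parental genotype pair by prior × P(type-AB child):
  AA × AB: posterior weight 2/3; P(next child type B) = 0.
  AO × AB: posterior weight 1/3; P(next child type B) = 1/4.
Weighted sum = 1/12.

1/12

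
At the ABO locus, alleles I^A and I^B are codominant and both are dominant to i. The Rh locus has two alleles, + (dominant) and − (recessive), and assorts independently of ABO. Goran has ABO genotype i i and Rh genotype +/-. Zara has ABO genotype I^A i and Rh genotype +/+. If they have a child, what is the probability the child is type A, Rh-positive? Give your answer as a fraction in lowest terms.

1/2

ABO cross i i × I^A i → offspring phenotypes: 1/2 O, 1/2 A.
Rh cross +/- × +/+ → 1 Rh+.
Independent loci: P(type A, Rh-positive) = 1/2 × 1 = 1/2.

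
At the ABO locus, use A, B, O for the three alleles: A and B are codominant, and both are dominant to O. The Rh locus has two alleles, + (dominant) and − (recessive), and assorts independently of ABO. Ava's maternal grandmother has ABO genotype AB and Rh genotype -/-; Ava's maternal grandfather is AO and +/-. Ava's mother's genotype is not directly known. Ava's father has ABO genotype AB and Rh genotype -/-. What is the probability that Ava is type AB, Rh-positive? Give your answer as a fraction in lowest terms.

3/32

Ava's mother's ABO genotype from AB × AO: 1/4 AA, 1/4 AB, 1/4 AO, 1/4 BO.
Crossing each possibility with the father AB and summing P(type AB): 1/4·1/2 + 1/4·1/2 + 1/4·1/4 + 1/4·1/4 = 3/8.
Similarly for Rh via the mother's Rh distribution: P(Rh+) = 1/4.
Independent loci: 3/8 × 1/4 = 3/32.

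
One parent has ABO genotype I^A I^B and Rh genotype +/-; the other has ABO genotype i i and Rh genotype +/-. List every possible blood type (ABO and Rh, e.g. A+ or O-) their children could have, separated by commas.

Gametes from I^A I^B × i i give offspring ABO genotypes I^A i, I^B i, i.e. phenotypes A, B.
Rh cross +/- × +/- → phenotypes Rh+, Rh-.
Combining independently: A+, A-, B+, B-.

A+, A-, B+, B-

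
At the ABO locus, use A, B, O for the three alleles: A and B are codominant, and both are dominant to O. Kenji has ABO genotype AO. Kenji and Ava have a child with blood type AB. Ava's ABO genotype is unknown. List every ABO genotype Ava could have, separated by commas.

AB, BB, BO

For each candidate genotype of Ava, check whether crossing it with AO can produce every observed child phenotype.
  AA → possible child types {A} ✗
  AB → possible child types {A, B, AB} ✓
  AO → possible child types {O, A} ✗
  BB → possible child types {B, AB} ✓
  BO → possible child types {O, A, B, AB} ✓
  OO → possible child types {O, A} ✗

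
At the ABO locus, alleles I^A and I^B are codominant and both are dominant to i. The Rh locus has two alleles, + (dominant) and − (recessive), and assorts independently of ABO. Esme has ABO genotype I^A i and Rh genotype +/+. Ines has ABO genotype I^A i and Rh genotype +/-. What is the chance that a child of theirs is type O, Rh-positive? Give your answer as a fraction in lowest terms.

1/4

ABO cross I^A i × I^A i → offspring phenotypes: 1/4 O, 3/4 A.
Rh cross +/+ × +/- → 1 Rh+.
Independent loci: P(type O, Rh-positive) = 1/4 × 1 = 1/4.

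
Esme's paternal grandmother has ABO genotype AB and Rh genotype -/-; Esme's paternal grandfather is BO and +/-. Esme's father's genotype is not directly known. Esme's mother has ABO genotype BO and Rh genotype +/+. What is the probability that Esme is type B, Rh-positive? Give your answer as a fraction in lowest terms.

5/8

Esme's father's ABO genotype from AB × BO: 1/4 AB, 1/4 AO, 1/4 BB, 1/4 BO.
Crossing each possibility with the mother BO and summing P(type B): 1/4·1/2 + 1/4·1/4 + 1/4·1 + 1/4·3/4 = 5/8.
Similarly for Rh via the father's Rh distribution: P(Rh+) = 1.
Independent loci: 5/8 × 1 = 5/8.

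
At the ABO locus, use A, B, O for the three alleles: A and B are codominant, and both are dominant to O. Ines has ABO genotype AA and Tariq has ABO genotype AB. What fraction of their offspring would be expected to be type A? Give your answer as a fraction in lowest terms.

1/2

ABO cross AA × AB → offspring phenotypes: 1/2 A, 1/2 AB.
So P(type A) = 1/2.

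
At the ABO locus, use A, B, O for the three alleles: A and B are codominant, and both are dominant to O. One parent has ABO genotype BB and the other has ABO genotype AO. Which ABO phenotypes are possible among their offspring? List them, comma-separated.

Gametes from BB × AO give offspring ABO genotypes AB, BO, i.e. phenotypes B, AB.

B, AB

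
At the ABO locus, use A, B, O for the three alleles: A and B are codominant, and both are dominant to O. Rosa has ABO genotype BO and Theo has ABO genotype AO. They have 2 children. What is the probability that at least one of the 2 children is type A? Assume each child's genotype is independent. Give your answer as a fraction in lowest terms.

ABO cross BO × AO → 1/4 O, 1/4 A, 1/4 B, 1/4 AB.
So P(type A) = 1/4 per child.
P(none) = (3/4)^2 = 9/16; P(at least one) = 1 − 9/16 = 7/16.

7/16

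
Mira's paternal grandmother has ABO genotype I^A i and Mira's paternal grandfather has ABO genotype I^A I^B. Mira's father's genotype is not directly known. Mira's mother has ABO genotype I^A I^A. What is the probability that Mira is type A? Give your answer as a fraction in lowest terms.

3/4

Mira's father's ABO genotype from I^A i × I^A I^B: 1/4 I^A I^A, 1/4 I^A I^B, 1/4 I^A i, 1/4 I^B i.
Crossing each possibility with the mother I^A I^A and summing P(type A): 1/4·1 + 1/4·1/2 + 1/4·1 + 1/4·1/2 = 3/4.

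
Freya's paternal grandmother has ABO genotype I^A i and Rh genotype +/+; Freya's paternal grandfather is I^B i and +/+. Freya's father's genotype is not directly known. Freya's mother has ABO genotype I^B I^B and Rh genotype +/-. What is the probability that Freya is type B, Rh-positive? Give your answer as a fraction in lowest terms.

Freya's father's ABO genotype from I^A i × I^B i: 1/4 I^A I^B, 1/4 I^A i, 1/4 I^B i, 1/4 i i.
Crossing each possibility with the mother I^B I^B and summing P(type B): 1/4·1/2 + 1/4·1/2 + 1/4·1 + 1/4·1 = 3/4.
Similarly for Rh via the father's Rh distribution: P(Rh+) = 1.
Independent loci: 3/4 × 1 = 3/4.

3/4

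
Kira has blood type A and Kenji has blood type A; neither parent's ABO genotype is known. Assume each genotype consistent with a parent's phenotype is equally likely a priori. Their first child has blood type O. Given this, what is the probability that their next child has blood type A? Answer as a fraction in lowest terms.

Possible genotypes: Kira ∈ {AA, AO}; Kenji ∈ {AA, AO}.
Weight each parental genotype pair by prior × P(type-O child):
  AO × AO: posterior weight 1; P(next child type A) = 3/4.
Weighted sum = 3/4.

3/4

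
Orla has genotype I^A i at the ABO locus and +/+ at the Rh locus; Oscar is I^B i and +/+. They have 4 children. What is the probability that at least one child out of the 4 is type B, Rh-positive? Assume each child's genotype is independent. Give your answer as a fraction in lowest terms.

175/256

ABO cross I^A i × I^B i → 1/4 O, 1/4 A, 1/4 B, 1/4 AB.
Rh cross +/+ × +/+ → 1 Rh+; so P(type B, Rh-positive) = 1/4 × 1 = 1/4 per child.
P(none) = (3/4)^4 = 81/256; P(at least one) = 1 − 81/256 = 175/256.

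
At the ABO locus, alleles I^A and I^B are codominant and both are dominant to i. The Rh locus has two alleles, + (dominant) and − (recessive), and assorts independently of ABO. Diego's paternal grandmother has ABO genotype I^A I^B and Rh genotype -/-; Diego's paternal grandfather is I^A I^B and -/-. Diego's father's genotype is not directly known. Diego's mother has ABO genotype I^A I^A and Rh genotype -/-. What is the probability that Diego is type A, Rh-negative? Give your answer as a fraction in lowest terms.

1/2

Diego's father's ABO genotype from I^A I^B × I^A I^B: 1/4 I^A I^A, 1/2 I^A I^B, 1/4 I^B I^B.
Crossing each possibility with the mother I^A I^A and summing P(type A): 1/4·1 + 1/2·1/2 + 1/4·0 = 1/2.
Similarly for Rh via the father's Rh distribution: P(Rh-) = 1.
Independent loci: 1/2 × 1 = 1/2.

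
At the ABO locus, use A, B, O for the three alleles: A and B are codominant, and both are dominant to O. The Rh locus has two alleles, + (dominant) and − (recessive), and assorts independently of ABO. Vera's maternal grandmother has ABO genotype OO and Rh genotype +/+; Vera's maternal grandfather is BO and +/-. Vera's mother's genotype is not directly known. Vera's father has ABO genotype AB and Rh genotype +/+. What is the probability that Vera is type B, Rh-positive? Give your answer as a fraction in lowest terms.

Vera's mother's ABO genotype from OO × BO: 1/2 BO, 1/2 OO.
Crossing each possibility with the father AB and summing P(type B): 1/2·1/2 + 1/2·1/2 = 1/2.
Similarly for Rh via the mother's Rh distribution: P(Rh+) = 1.
Independent loci: 1/2 × 1 = 1/2.

1/2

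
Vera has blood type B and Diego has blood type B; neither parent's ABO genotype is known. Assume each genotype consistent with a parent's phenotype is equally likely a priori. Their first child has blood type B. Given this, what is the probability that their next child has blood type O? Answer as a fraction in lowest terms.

Possible genotypes: Vera ∈ {I^B I^B, I^B i}; Diego ∈ {I^B I^B, I^B i}.
Weight each parental genotype pair by prior × P(type-B child):
  I^B I^B × I^B I^B: posterior weight 4/15; P(next child type O) = 0.
  I^B I^B × I^B i: posterior weight 4/15; P(next child type O) = 0.
  I^B i × I^B I^B: posterior weight 4/15; P(next child type O) = 0.
  I^B i × I^B i: posterior weight 1/5; P(next child type O) = 1/4.
Weighted sum = 1/20.

1/20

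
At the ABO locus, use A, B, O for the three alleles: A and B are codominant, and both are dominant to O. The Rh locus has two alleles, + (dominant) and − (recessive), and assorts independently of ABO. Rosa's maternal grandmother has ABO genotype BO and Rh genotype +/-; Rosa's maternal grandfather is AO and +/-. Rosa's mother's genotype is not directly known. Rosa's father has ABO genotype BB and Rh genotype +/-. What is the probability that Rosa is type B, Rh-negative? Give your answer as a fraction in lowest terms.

Rosa's mother's ABO genotype from BO × AO: 1/4 AB, 1/4 AO, 1/4 BO, 1/4 OO.
Crossing each possibility with the father BB and summing P(type B): 1/4·1/2 + 1/4·1/2 + 1/4·1 + 1/4·1 = 3/4.
Similarly for Rh via the mother's Rh distribution: P(Rh-) = 1/4.
Independent loci: 3/4 × 1/4 = 3/16.

3/16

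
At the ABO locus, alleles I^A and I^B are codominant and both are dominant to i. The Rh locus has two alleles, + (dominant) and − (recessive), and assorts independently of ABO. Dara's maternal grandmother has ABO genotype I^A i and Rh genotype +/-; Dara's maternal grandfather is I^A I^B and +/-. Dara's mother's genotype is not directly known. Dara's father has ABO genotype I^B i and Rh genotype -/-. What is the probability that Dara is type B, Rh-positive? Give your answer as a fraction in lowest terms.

3/16

Dara's mother's ABO genotype from I^A i × I^A I^B: 1/4 I^A I^A, 1/4 I^A I^B, 1/4 I^A i, 1/4 I^B i.
Crossing each possibility with the father I^B i and summing P(type B): 1/4·0 + 1/4·1/2 + 1/4·1/4 + 1/4·3/4 = 3/8.
Similarly for Rh via the mother's Rh distribution: P(Rh+) = 1/2.
Independent loci: 3/8 × 1/2 = 3/16.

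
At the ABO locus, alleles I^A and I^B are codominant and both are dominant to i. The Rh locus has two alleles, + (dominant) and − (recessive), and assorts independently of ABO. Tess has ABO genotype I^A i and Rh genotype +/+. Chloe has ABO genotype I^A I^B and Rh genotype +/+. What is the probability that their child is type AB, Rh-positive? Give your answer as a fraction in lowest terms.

ABO cross I^A i × I^A I^B → offspring phenotypes: 1/2 A, 1/4 B, 1/4 AB.
Rh cross +/+ × +/+ → 1 Rh+.
Independent loci: P(type AB, Rh-positive) = 1/4 × 1 = 1/4.

1/4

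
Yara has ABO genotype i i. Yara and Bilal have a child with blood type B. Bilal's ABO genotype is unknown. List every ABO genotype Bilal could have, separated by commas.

I^A I^B, I^B I^B, I^B i

For each candidate genotype of Bilal, check whether crossing it with i i can produce every observed child phenotype.
  I^A I^A → possible child types {A} ✗
  I^A I^B → possible child types {A, B} ✓
  I^A i → possible child types {O, A} ✗
  I^B I^B → possible child types {B} ✓
  I^B i → possible child types {O, B} ✓
  i i → possible child types {O} ✗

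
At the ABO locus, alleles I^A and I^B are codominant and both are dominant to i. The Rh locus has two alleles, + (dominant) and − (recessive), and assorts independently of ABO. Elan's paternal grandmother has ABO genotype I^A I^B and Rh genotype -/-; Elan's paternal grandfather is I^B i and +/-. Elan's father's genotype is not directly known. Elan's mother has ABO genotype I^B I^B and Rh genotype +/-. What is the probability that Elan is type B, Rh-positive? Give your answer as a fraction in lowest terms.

Elan's father's ABO genotype from I^A I^B × I^B i: 1/4 I^A I^B, 1/4 I^A i, 1/4 I^B I^B, 1/4 I^B i.
Crossing each possibility with the mother I^B I^B and summing P(type B): 1/4·1/2 + 1/4·1/2 + 1/4·1 + 1/4·1 = 3/4.
Similarly for Rh via the father's Rh distribution: P(Rh+) = 5/8.
Independent loci: 3/4 × 5/8 = 15/32.

15/32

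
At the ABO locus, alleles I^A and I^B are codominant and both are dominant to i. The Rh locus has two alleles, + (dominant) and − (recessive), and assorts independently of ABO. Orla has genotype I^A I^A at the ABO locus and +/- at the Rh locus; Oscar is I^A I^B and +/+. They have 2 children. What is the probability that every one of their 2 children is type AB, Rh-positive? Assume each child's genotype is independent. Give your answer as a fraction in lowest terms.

1/4

ABO cross I^A I^A × I^A I^B → 1/2 A, 1/2 AB.
Rh cross +/- × +/+ → 1 Rh+; so P(type AB, Rh-positive) = 1/2 × 1 = 1/2 per child.
All 2 independent: (1/2)^2 = 1/4.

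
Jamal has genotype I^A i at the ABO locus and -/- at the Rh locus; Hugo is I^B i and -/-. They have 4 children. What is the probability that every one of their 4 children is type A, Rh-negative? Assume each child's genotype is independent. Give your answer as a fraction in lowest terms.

ABO cross I^A i × I^B i → 1/4 O, 1/4 A, 1/4 B, 1/4 AB.
Rh cross -/- × -/- → 1 Rh-; so P(type A, Rh-negative) = 1/4 × 1 = 1/4 per child.
All 4 independent: (1/4)^4 = 1/256.

1/256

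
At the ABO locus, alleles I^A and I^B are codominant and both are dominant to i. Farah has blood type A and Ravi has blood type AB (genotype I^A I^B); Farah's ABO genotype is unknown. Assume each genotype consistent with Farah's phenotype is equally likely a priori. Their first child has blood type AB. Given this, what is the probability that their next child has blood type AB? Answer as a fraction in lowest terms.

5/12

Possible genotypes: Farah ∈ {I^A I^A, I^A i}; Ravi ∈ {I^A I^B}.
Weight each parental genotype pair by prior × P(type-AB child):
  I^A I^A × I^A I^B: posterior weight 2/3; P(next child type AB) = 1/2.
  I^A i × I^A I^B: posterior weight 1/3; P(next child type AB) = 1/4.
Weighted sum = 5/12.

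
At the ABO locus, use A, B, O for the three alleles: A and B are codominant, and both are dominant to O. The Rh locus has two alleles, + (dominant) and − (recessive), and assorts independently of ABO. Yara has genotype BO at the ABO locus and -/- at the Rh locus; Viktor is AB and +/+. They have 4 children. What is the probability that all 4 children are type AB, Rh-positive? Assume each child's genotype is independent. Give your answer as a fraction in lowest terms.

ABO cross BO × AB → 1/4 A, 1/2 B, 1/4 AB.
Rh cross -/- × +/+ → 1 Rh+; so P(type AB, Rh-positive) = 1/4 × 1 = 1/4 per child.
All 4 independent: (1/4)^4 = 1/256.

1/256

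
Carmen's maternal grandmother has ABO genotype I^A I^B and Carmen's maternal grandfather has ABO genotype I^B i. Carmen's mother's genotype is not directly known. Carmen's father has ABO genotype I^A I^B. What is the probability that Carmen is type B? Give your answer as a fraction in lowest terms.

3/8

Carmen's mother's ABO genotype from I^A I^B × I^B i: 1/4 I^A I^B, 1/4 I^A i, 1/4 I^B I^B, 1/4 I^B i.
Crossing each possibility with the father I^A I^B and summing P(type B): 1/4·1/4 + 1/4·1/4 + 1/4·1/2 + 1/4·1/2 = 3/8.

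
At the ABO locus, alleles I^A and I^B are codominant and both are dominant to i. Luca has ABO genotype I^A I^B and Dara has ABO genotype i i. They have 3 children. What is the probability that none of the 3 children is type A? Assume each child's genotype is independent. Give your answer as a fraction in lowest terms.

1/8

ABO cross I^A I^B × i i → 1/2 A, 1/2 B.
So P(type A) = 1/2 per child.
P(not type A) = 1/2 for one child; (1/2)^3 = 1/8.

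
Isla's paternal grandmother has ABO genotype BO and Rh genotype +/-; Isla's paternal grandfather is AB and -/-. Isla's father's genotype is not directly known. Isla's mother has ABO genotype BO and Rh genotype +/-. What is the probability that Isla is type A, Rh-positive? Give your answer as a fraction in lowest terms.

Isla's father's ABO genotype from BO × AB: 1/4 AB, 1/4 AO, 1/4 BB, 1/4 BO.
Crossing each possibility with the mother BO and summing P(type A): 1/4·1/4 + 1/4·1/4 + 1/4·0 + 1/4·0 = 1/8.
Similarly for Rh via the father's Rh distribution: P(Rh+) = 5/8.
Independent loci: 1/8 × 5/8 = 5/64.

5/64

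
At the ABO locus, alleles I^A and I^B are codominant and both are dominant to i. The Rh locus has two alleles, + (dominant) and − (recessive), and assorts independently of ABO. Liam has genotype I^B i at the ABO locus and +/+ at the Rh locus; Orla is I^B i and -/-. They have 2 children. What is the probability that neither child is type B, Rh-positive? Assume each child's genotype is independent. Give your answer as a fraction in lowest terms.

1/16

ABO cross I^B i × I^B i → 1/4 O, 3/4 B.
Rh cross +/+ × -/- → 1 Rh+; so P(type B, Rh-positive) = 3/4 × 1 = 3/4 per child.
P(not type B, Rh-positive) = 1/4 for one child; (1/4)^2 = 1/16.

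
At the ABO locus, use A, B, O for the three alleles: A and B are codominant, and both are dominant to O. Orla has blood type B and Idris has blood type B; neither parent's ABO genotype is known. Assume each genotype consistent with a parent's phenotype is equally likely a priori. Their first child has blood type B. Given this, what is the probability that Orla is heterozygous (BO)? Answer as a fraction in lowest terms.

Possible genotypes: Orla ∈ {BB, BO}; Idris ∈ {BB, BO}.
Weight each parental genotype pair by prior × P(type-B child):
  BB × BB: posterior weight 4/15.
  BB × BO: posterior weight 4/15.
  BO × BB: posterior weight 4/15.
  BO × BO: posterior weight 1/5.
Sum the posterior weight over pairs where Orla is BO: 7/15.

7/15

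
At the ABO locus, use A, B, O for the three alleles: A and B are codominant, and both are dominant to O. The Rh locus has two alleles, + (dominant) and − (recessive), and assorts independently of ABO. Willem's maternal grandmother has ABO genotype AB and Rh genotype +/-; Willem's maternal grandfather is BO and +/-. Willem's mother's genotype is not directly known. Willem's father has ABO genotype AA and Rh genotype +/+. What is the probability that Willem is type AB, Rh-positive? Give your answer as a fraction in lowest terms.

Willem's mother's ABO genotype from AB × BO: 1/4 AB, 1/4 AO, 1/4 BB, 1/4 BO.
Crossing each possibility with the father AA and summing P(type AB): 1/4·1/2 + 1/4·0 + 1/4·1 + 1/4·1/2 = 1/2.
Similarly for Rh via the mother's Rh distribution: P(Rh+) = 1.
Independent loci: 1/2 × 1 = 1/2.

1/2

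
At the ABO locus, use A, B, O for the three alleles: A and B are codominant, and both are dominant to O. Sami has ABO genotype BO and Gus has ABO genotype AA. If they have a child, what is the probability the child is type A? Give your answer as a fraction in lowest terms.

1/2

ABO cross BO × AA → offspring phenotypes: 1/2 A, 1/2 AB.
So P(type A) = 1/2.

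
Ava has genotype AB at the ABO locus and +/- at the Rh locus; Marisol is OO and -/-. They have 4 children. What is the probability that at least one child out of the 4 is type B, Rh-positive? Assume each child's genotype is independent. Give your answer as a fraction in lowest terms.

175/256

ABO cross AB × OO → 1/2 A, 1/2 B.
Rh cross +/- × -/- → 1/2 Rh+, 1/2 Rh-; so P(type B, Rh-positive) = 1/2 × 1/2 = 1/4 per child.
P(none) = (3/4)^4 = 81/256; P(at least one) = 1 − 81/256 = 175/256.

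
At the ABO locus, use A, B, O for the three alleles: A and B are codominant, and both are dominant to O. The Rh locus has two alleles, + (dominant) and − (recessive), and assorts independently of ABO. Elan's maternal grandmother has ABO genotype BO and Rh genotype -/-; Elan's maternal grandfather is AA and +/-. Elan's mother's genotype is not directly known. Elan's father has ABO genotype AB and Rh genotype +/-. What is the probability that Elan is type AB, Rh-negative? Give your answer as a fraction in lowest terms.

Elan's mother's ABO genotype from BO × AA: 1/2 AB, 1/2 AO.
Crossing each possibility with the father AB and summing P(type AB): 1/2·1/2 + 1/2·1/4 = 3/8.
Similarly for Rh via the mother's Rh distribution: P(Rh-) = 3/8.
Independent loci: 3/8 × 3/8 = 9/64.

9/64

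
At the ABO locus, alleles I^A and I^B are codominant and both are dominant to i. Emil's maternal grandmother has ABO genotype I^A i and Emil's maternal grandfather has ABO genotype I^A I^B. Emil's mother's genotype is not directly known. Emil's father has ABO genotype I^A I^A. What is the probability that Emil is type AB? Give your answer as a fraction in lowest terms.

Emil's mother's ABO genotype from I^A i × I^A I^B: 1/4 I^A I^A, 1/4 I^A I^B, 1/4 I^A i, 1/4 I^B i.
Crossing each possibility with the father I^A I^A and summing P(type AB): 1/4·0 + 1/4·1/2 + 1/4·0 + 1/4·1/2 = 1/4.

1/4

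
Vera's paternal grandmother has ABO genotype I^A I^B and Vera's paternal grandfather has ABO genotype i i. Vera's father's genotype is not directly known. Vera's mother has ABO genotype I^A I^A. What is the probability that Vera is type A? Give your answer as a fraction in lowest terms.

3/4

Vera's father's ABO genotype from I^A I^B × i i: 1/2 I^A i, 1/2 I^B i.
Crossing each possibility with the mother I^A I^A and summing P(type A): 1/2·1 + 1/2·1/2 = 3/4.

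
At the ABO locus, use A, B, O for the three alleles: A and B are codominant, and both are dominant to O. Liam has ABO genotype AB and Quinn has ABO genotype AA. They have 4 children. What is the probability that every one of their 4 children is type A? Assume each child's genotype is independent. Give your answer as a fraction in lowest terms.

1/16

ABO cross AB × AA → 1/2 A, 1/2 AB.
So P(type A) = 1/2 per child.
All 4 independent: (1/2)^4 = 1/16.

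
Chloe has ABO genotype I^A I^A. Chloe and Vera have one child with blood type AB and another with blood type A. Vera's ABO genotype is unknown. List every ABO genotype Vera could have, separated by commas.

For each candidate genotype of Vera, check whether crossing it with I^A I^A can produce every observed child phenotype.
  I^A I^A → possible child types {A} ✗
  I^A I^B → possible child types {A, AB} ✓
  I^A i → possible child types {A} ✗
  I^B I^B → possible child types {AB} ✗
  I^B i → possible child types {A, AB} ✓
  i i → possible child types {A} ✗

I^A I^B, I^B i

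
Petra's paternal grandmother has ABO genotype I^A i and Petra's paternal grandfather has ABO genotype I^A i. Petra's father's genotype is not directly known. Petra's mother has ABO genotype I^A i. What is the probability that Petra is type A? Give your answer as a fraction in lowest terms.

3/4

Petra's father's ABO genotype from I^A i × I^A i: 1/4 I^A I^A, 1/2 I^A i, 1/4 i i.
Crossing each possibility with the mother I^A i and summing P(type A): 1/4·1 + 1/2·3/4 + 1/4·1/2 = 3/4.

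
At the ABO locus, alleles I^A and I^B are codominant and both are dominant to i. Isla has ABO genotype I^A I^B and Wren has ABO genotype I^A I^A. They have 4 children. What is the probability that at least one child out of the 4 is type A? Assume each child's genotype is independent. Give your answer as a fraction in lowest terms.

ABO cross I^A I^B × I^A I^A → 1/2 A, 1/2 AB.
So P(type A) = 1/2 per child.
P(none) = (1/2)^4 = 1/16; P(at least one) = 1 − 1/16 = 15/16.

15/16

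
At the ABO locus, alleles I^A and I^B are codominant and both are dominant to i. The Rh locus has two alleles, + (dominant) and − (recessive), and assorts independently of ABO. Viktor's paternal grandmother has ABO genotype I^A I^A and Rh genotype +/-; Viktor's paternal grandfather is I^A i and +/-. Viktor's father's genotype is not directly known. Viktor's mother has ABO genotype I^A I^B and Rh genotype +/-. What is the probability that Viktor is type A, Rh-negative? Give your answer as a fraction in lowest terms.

1/8

Viktor's father's ABO genotype from I^A I^A × I^A i: 1/2 I^A I^A, 1/2 I^A i.
Crossing each possibility with the mother I^A I^B and summing P(type A): 1/2·1/2 + 1/2·1/2 = 1/2.
Similarly for Rh via the father's Rh distribution: P(Rh-) = 1/4.
Independent loci: 1/2 × 1/4 = 1/8.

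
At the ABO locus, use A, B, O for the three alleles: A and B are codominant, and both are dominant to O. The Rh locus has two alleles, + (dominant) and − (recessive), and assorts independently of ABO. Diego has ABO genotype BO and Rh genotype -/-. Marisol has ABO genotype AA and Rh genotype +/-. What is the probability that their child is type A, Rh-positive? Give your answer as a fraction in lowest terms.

1/4

ABO cross BO × AA → offspring phenotypes: 1/2 A, 1/2 AB.
Rh cross -/- × +/- → 1/2 Rh+, 1/2 Rh-.
Independent loci: P(type A, Rh-positive) = 1/2 × 1/2 = 1/4.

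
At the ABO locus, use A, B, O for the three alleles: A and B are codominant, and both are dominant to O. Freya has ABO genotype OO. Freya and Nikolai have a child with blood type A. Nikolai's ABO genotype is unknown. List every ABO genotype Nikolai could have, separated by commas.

For each candidate genotype of Nikolai, check whether crossing it with OO can produce every observed child phenotype.
  AA → possible child types {A} ✓
  AB → possible child types {A, B} ✓
  AO → possible child types {O, A} ✓
  BB → possible child types {B} ✗
  BO → possible child types {O, B} ✗
  OO → possible child types {O} ✗

AA, AB, AO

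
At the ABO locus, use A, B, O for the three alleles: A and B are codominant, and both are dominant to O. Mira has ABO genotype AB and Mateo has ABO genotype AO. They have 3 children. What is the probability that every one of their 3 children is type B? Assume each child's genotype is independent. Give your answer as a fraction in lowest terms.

1/64

ABO cross AB × AO → 1/2 A, 1/4 B, 1/4 AB.
So P(type B) = 1/4 per child.
All 3 independent: (1/4)^3 = 1/64.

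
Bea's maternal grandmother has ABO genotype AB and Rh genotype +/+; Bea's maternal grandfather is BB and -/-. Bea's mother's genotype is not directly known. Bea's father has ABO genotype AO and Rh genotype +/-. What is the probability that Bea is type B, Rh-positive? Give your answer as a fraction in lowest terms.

Bea's mother's ABO genotype from AB × BB: 1/2 AB, 1/2 BB.
Crossing each possibility with the father AO and summing P(type B): 1/2·1/4 + 1/2·1/2 = 3/8.
Similarly for Rh via the mother's Rh distribution: P(Rh+) = 3/4.
Independent loci: 3/8 × 3/4 = 9/32.

9/32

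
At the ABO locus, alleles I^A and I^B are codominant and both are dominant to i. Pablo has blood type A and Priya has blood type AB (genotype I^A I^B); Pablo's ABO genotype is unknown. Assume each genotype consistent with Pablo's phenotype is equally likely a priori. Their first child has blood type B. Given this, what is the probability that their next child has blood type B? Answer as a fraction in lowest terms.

Possible genotypes: Pablo ∈ {I^A I^A, I^A i}; Priya ∈ {I^A I^B}.
Weight each parental genotype pair by prior × P(type-B child):
  I^A i × I^A I^B: posterior weight 1; P(next child type B) = 1/4.
Weighted sum = 1/4.

1/4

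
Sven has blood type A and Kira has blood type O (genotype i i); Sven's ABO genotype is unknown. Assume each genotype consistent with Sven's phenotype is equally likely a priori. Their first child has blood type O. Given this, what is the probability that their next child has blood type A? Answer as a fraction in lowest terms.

Possible genotypes: Sven ∈ {I^A I^A, I^A i}; Kira ∈ {i i}.
Weight each parental genotype pair by prior × P(type-O child):
  I^A i × i i: posterior weight 1; P(next child type A) = 1/2.
Weighted sum = 1/2.

1/2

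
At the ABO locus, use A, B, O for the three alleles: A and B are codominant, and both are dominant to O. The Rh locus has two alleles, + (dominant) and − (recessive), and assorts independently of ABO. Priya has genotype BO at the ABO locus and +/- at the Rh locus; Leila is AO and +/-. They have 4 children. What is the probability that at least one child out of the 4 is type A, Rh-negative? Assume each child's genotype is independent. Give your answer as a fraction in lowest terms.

14911/65536

ABO cross BO × AO → 1/4 O, 1/4 A, 1/4 B, 1/4 AB.
Rh cross +/- × +/- → 3/4 Rh+, 1/4 Rh-; so P(type A, Rh-negative) = 1/4 × 1/4 = 1/16 per child.
P(none) = (15/16)^4 = 50625/65536; P(at least one) = 1 − 50625/65536 = 14911/65536.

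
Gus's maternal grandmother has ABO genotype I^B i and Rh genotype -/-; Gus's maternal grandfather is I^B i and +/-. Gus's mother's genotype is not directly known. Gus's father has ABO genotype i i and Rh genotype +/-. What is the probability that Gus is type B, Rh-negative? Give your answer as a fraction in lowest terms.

3/16

Gus's mother's ABO genotype from I^B i × I^B i: 1/4 I^B I^B, 1/2 I^B i, 1/4 i i.
Crossing each possibility with the father i i and summing P(type B): 1/4·1 + 1/2·1/2 + 1/4·0 = 1/2.
Similarly for Rh via the mother's Rh distribution: P(Rh-) = 3/8.
Independent loci: 1/2 × 3/8 = 3/16.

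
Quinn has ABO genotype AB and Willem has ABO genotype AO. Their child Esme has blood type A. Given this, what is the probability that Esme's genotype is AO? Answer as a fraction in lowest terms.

1/2

Cross AB × AO → 1/4 AA, 1/4 AB, 1/4 AO, 1/4 BO.
Type-A genotypes among offspring: AA (1/4), AO (1/4); total 1/2.
P(AO | type A) = (1/4) / (1/2) = 1/2.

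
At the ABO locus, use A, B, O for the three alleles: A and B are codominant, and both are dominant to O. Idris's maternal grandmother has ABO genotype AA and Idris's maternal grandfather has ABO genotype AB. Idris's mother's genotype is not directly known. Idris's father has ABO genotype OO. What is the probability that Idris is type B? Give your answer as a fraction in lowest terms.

1/4

Idris's mother's ABO genotype from AA × AB: 1/2 AA, 1/2 AB.
Crossing each possibility with the father OO and summing P(type B): 1/2·0 + 1/2·1/2 = 1/4.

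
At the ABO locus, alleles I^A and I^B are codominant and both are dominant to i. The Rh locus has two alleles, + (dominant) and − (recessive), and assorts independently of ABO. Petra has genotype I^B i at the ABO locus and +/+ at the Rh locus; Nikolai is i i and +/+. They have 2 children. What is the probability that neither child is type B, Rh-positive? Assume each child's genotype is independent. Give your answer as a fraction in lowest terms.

1/4

ABO cross I^B i × i i → 1/2 O, 1/2 B.
Rh cross +/+ × +/+ → 1 Rh+; so P(type B, Rh-positive) = 1/2 × 1 = 1/2 per child.
P(not type B, Rh-positive) = 1/2 for one child; (1/2)^2 = 1/4.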